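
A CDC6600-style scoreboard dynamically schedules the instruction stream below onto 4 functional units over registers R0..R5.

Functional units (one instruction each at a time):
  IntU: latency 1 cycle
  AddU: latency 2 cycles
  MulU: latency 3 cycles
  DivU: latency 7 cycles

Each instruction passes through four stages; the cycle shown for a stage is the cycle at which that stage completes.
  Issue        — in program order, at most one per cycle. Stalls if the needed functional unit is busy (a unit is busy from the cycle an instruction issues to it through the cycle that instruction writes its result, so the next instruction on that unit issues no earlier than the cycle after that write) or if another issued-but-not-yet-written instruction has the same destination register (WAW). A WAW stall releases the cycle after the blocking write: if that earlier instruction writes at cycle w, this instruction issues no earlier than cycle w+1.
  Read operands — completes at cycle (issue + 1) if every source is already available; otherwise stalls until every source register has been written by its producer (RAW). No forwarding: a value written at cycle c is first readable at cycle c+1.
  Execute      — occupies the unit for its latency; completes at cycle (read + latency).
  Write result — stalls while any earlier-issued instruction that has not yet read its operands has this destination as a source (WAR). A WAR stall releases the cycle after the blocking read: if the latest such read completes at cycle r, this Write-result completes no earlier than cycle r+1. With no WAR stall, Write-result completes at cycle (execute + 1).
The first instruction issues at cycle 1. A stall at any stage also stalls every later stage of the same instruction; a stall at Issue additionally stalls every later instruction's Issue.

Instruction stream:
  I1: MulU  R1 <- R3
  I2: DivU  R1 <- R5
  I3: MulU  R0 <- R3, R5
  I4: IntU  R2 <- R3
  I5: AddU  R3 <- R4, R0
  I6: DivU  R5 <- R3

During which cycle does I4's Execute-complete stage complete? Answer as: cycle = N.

c1: I1 dispatched to MulU
c2: I1 operands ready
c5: I1 complete
c6: R1←I1
c7: I2 dispatched to DivU
c8: I2 operands ready; I3 dispatched to MulU
c9: I3 operands ready; I4 dispatched to IntU
c10: I4 operands ready; I5 dispatched to AddU
c11: I4 complete
c12: I3 complete; R2←I4
c13: R0←I3
c14: I5 operands ready
c15: I2 complete
c16: R1←I2; I5 complete
c17: R3←I5; I6 dispatched to DivU
c18: I6 operands ready
c25: I6 complete
c26: R5←I6

cycle = 11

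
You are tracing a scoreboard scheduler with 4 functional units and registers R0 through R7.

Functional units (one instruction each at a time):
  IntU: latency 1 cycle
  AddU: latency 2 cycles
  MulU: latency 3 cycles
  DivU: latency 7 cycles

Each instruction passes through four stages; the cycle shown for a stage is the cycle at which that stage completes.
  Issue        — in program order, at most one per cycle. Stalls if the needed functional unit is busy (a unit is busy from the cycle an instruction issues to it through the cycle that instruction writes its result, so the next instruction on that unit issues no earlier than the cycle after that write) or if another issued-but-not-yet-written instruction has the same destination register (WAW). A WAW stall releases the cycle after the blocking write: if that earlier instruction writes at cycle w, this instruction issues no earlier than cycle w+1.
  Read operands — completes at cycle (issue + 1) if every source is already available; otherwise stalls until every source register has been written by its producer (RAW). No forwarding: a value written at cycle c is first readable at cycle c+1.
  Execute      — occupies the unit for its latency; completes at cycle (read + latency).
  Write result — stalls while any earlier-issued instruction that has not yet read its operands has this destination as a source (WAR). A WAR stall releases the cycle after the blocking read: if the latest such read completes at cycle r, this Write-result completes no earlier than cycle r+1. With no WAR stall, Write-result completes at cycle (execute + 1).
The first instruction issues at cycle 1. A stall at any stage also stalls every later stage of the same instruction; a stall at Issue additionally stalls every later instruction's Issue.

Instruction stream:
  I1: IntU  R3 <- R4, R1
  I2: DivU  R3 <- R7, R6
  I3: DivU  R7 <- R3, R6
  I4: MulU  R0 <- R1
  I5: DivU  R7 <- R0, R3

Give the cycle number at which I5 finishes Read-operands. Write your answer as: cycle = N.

[I1] 1/2/3/4
[I2] 5/6/13/14  (WAW R3: wait I1 write@4)
[I3] 15/16/23/24  (struct: DivU busy until I2 writes@14)
[I4] 16/17/20/21
[I5] 25/26/33/34  (struct: DivU busy until I3 writes@24)

cycle = 26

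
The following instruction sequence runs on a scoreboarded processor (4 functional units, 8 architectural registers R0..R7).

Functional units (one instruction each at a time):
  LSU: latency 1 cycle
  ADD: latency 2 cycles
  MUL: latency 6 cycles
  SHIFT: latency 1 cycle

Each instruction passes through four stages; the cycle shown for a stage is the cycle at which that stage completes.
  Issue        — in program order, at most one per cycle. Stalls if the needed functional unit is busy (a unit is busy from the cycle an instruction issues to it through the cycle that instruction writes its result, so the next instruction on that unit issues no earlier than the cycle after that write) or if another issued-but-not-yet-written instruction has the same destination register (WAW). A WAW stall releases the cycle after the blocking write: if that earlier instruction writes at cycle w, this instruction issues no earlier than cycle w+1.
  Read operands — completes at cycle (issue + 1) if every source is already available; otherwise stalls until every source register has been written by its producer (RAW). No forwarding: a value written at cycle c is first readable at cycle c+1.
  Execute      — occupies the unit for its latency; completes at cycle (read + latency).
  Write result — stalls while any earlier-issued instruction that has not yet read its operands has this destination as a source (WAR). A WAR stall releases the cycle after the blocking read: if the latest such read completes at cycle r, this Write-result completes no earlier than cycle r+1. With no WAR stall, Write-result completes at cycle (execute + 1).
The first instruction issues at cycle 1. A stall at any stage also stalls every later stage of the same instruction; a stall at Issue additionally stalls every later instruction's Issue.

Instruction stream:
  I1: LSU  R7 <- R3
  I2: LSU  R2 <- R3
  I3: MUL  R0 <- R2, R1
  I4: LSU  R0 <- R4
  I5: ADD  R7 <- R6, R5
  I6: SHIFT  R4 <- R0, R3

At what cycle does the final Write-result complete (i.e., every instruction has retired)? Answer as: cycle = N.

cycle = 23

I1  is:1  ro:2  ex:3  wr:4
I2  is:5  ro:6  ex:7  wr:8  — struct: LSU busy until I1 writes@4
I3  is:6  ro:9  ex:15  wr:16  — RAW R2: wait I2 write@8
I4  is:17  ro:18  ex:19  wr:20  — WAW R0: wait I3 write@16
I5  is:18  ro:19  ex:21  wr:22
I6  is:19  ro:21  ex:22  wr:23  — RAW R0: wait I4 write@20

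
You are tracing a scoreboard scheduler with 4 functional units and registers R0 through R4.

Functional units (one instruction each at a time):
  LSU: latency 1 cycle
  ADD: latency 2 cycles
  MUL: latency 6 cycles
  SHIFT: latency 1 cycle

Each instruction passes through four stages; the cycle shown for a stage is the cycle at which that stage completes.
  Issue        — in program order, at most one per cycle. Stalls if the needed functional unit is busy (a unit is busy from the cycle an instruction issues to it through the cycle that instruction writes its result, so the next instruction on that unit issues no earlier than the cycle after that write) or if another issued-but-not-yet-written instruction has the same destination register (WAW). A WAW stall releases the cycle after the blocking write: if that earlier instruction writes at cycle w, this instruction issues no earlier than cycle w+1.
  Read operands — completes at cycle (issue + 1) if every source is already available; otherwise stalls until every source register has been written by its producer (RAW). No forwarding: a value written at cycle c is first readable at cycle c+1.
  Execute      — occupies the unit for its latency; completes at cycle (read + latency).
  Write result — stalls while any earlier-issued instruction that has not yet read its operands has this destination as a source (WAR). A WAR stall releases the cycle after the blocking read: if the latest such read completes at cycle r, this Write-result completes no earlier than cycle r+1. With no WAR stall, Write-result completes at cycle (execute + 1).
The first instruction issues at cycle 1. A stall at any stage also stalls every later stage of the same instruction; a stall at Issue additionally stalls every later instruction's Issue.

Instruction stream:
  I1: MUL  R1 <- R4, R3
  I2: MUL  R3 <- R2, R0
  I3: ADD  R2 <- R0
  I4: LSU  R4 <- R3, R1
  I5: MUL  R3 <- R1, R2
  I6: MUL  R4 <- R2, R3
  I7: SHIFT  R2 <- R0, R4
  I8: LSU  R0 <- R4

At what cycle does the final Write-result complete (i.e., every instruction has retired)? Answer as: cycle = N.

cycle = 39

cycle 1: I1→MUL
cycle 2: I1 RO
cycle 8: I1 EX
cycle 9: I1 WR R1
cycle 10: I2→MUL
cycle 11: I2 RO | I3→ADD
cycle 12: I3 RO | I4→LSU
cycle 14: I3 EX
cycle 15: I3 WR R2
cycle 17: I2 EX
cycle 18: I2 WR R3
cycle 19: I4 RO | I5→MUL
cycle 20: I4 EX | I5 RO
cycle 21: I4 WR R4
cycle 26: I5 EX
cycle 27: I5 WR R3
cycle 28: I6→MUL
cycle 29: I6 RO | I7→SHIFT
cycle 30: I8→LSU
cycle 35: I6 EX
cycle 36: I6 WR R4
cycle 37: I7 RO | I8 RO
cycle 38: I7 EX | I8 EX
cycle 39: I7 WR R2 | I8 WR R0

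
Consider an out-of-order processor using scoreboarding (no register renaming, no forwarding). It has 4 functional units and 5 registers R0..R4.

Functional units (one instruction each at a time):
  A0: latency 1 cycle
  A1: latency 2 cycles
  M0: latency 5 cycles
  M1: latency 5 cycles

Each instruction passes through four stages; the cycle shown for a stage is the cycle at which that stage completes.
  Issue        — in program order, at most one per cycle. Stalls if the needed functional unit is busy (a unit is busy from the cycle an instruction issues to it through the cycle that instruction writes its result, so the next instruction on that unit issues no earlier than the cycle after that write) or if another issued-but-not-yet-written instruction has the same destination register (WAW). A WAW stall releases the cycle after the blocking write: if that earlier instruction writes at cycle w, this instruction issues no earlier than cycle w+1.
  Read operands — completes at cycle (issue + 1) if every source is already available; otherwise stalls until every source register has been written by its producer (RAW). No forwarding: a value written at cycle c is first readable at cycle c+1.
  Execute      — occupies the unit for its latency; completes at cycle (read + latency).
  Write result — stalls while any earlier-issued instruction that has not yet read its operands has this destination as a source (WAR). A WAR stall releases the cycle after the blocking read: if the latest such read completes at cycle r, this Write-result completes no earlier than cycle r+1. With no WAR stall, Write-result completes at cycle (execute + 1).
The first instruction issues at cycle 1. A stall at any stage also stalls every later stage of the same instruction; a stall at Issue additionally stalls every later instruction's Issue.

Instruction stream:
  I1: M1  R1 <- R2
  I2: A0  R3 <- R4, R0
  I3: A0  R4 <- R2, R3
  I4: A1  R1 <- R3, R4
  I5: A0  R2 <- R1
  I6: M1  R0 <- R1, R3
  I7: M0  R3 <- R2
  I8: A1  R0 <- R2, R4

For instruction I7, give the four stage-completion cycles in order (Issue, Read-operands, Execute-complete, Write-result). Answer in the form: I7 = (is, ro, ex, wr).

[1] issue I1 (M1)
[2] I1 read-ops | issue I2 (A0)
[3] I2 read-ops
[4] I2 finished on A0
[5] I2→R3
[6] issue I3 (A0)
[7] I1 finished on M1 | I3 read-ops
[8] I1→R1 | I3 finished on A0
[9] I3→R4 | issue I4 (A1)
[10] I4 read-ops | issue I5 (A0)
[11] issue I6 (M1)
[12] I4 finished on A1 | issue I7 (M0)
[13] I4→R1
[14] I5 read-ops | I6 read-ops
[15] I5 finished on A0
[16] I5→R2
[17] I7 read-ops
[19] I6 finished on M1
[20] I6→R0
[21] issue I8 (A1)
[22] I7 finished on M0 | I8 read-ops
[23] I7→R3
[24] I8 finished on A1
[25] I8→R0

I7 = (12, 17, 22, 23)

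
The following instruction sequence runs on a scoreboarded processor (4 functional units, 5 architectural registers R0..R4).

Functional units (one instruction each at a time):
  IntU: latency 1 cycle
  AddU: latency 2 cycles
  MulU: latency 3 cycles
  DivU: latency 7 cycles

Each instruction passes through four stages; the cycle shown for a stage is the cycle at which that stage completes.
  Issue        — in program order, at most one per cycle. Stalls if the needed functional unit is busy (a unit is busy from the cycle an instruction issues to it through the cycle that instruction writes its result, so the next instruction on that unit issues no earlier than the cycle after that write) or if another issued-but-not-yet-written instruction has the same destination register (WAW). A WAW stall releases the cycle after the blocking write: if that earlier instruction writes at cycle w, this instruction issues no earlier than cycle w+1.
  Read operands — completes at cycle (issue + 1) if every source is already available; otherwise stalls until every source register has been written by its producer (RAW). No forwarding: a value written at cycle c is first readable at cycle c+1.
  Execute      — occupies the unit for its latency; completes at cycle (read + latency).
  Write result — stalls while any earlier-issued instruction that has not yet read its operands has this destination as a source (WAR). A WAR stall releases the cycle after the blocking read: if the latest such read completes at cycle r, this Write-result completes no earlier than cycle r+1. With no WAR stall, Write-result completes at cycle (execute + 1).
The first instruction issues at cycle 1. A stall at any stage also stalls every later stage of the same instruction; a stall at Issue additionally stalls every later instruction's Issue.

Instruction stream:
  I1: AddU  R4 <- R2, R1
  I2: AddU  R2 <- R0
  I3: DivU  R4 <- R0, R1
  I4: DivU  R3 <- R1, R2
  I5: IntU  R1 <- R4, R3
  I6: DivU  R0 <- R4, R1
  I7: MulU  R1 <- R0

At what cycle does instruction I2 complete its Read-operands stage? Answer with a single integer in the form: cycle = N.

cycle = 7

I1 -> (1, 2, 4, 5)
I2 -> (6, 7, 9, 10)  // struct: AddU busy until I1 writes@5
I3 -> (7, 8, 15, 16)
I4 -> (17, 18, 25, 26)  // struct: DivU busy until I3 writes@16
I5 -> (18, 27, 28, 29)  // RAW R3: wait I4 write@26
I6 -> (27, 30, 37, 38)  // struct: DivU busy until I4 writes@26, RAW R1: wait I5 write@29
I7 -> (30, 39, 42, 43)  // WAW R1: wait I5 write@29, RAW R0: wait I6 write@38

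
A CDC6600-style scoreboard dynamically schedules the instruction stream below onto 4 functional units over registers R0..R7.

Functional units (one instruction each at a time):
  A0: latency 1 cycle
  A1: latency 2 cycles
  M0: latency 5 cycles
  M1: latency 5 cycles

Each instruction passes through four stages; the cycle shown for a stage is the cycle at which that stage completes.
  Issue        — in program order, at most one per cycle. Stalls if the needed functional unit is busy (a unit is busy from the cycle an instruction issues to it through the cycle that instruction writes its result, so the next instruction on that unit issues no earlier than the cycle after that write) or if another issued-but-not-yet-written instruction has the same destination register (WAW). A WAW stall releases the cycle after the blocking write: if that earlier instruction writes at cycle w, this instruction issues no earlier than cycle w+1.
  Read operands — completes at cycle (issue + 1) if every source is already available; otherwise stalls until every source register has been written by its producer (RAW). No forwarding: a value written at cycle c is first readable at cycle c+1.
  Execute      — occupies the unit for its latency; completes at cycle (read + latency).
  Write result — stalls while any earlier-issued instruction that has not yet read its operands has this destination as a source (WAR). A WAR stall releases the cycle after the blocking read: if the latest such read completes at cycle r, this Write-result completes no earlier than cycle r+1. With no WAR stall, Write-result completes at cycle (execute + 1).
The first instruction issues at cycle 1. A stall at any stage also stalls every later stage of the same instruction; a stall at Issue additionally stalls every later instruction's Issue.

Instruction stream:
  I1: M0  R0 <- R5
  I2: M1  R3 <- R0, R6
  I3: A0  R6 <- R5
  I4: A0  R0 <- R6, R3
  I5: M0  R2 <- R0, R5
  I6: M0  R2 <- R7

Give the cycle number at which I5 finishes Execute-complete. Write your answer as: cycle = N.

[1] issue I1 (M0)
[2] I1 read-ops | issue I2 (M1)
[3] issue I3 (A0)
[4] I3 read-ops
[5] I3 finished on A0
[7] I1 finished on M0
[8] I1→R0
[9] I2 read-ops
[10] I3→R6
[11] issue I4 (A0)
[12] issue I5 (M0)
[14] I2 finished on M1
[15] I2→R3
[16] I4 read-ops
[17] I4 finished on A0
[18] I4→R0
[19] I5 read-ops
[24] I5 finished on M0
[25] I5→R2
[26] issue I6 (M0)
[27] I6 read-ops
[32] I6 finished on M0
[33] I6→R2

cycle = 24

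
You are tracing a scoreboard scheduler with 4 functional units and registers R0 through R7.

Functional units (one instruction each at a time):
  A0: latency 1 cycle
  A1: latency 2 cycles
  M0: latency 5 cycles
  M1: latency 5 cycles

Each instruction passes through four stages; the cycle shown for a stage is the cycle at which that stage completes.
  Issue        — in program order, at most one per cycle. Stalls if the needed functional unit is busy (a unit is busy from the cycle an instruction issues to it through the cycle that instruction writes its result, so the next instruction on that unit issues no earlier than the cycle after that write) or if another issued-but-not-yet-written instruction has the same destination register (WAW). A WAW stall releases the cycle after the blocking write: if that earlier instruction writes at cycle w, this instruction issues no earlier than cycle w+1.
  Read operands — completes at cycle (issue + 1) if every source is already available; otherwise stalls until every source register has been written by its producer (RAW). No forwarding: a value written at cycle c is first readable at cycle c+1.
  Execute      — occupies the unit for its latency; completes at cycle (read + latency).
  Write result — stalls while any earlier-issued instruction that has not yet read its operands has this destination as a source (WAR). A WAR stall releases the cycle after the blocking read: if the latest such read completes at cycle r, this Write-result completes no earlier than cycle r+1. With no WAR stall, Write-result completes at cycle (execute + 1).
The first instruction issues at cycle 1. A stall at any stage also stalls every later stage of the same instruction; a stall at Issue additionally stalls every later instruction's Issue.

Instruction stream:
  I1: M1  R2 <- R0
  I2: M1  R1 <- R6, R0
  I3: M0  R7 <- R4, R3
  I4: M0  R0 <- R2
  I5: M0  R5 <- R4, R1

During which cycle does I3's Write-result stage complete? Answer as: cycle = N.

[I1] 1/2/7/8
[I2] 9/10/15/16  (struct: M1 busy until I1 writes@8)
[I3] 10/11/16/17
[I4] 18/19/24/25  (struct: M0 busy until I3 writes@17)
[I5] 26/27/32/33  (struct: M0 busy until I4 writes@25)

cycle = 17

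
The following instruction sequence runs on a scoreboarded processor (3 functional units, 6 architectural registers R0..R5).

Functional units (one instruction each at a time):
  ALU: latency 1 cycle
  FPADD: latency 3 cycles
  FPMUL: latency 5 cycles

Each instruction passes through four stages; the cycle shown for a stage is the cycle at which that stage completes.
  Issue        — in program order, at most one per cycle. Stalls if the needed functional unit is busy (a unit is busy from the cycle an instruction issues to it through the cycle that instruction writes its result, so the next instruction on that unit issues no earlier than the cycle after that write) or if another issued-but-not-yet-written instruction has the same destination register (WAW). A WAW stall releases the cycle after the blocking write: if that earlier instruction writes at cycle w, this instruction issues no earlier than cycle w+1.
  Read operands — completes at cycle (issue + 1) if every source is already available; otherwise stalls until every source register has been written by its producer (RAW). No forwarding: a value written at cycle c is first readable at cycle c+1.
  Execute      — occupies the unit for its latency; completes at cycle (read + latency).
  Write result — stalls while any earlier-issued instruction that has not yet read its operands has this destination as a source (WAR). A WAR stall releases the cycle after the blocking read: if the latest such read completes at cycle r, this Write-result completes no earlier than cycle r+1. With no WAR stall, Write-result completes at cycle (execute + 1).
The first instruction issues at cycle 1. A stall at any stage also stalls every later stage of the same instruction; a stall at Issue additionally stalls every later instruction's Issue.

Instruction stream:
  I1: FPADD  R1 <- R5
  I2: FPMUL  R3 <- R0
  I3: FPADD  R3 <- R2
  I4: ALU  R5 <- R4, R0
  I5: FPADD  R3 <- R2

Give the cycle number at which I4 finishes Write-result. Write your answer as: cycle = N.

[1] I1 dispatched to FPADD
[2] I1 operands ready | I2 dispatched to FPMUL
[3] I2 operands ready
[5] I1 complete
[6] R1←I1
[8] I2 complete
[9] R3←I2
[10] I3 dispatched to FPADD
[11] I3 operands ready | I4 dispatched to ALU
[12] I4 operands ready
[13] I4 complete
[14] I3 complete | R5←I4
[15] R3←I3
[16] I5 dispatched to FPADD
[17] I5 operands ready
[20] I5 complete
[21] R3←I5

cycle = 14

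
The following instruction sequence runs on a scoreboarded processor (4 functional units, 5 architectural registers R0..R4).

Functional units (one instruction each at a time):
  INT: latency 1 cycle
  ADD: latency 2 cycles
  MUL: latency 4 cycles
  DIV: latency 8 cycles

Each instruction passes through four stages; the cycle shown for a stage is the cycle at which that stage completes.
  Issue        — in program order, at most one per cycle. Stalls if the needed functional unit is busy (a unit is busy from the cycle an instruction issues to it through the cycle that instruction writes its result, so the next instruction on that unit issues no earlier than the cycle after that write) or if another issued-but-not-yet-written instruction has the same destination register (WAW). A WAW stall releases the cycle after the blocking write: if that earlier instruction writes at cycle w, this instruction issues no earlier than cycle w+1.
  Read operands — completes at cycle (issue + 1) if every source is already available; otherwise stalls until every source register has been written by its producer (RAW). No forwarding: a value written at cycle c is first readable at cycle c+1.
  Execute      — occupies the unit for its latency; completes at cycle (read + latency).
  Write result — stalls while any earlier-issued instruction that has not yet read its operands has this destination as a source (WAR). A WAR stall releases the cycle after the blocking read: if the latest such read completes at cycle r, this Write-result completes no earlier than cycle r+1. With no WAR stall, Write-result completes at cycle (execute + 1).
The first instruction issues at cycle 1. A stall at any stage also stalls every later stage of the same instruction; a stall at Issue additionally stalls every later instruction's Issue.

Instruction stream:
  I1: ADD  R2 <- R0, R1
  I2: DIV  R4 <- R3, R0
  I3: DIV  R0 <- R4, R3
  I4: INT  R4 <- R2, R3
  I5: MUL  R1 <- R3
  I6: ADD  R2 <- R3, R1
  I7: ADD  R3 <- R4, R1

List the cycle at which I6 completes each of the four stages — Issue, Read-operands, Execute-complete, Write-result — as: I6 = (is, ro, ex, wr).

c1: I1 issues→ADD
c2: I1 reads | I2 issues→DIV
c3: I2 reads
c4: I1 exec-done
c5: I1 writes R2
c11: I2 exec-done
c12: I2 writes R4
c13: I3 issues→DIV
c14: I3 reads | I4 issues→INT
c15: I4 reads | I5 issues→MUL
c16: I4 exec-done | I5 reads | I6 issues→ADD
c17: I4 writes R4
c20: I5 exec-done
c21: I5 writes R1
c22: I3 exec-done | I6 reads
c23: I3 writes R0
c24: I6 exec-done
c25: I6 writes R2
c26: I7 issues→ADD
c27: I7 reads
c29: I7 exec-done
c30: I7 writes R3

I6 = (16, 22, 24, 25)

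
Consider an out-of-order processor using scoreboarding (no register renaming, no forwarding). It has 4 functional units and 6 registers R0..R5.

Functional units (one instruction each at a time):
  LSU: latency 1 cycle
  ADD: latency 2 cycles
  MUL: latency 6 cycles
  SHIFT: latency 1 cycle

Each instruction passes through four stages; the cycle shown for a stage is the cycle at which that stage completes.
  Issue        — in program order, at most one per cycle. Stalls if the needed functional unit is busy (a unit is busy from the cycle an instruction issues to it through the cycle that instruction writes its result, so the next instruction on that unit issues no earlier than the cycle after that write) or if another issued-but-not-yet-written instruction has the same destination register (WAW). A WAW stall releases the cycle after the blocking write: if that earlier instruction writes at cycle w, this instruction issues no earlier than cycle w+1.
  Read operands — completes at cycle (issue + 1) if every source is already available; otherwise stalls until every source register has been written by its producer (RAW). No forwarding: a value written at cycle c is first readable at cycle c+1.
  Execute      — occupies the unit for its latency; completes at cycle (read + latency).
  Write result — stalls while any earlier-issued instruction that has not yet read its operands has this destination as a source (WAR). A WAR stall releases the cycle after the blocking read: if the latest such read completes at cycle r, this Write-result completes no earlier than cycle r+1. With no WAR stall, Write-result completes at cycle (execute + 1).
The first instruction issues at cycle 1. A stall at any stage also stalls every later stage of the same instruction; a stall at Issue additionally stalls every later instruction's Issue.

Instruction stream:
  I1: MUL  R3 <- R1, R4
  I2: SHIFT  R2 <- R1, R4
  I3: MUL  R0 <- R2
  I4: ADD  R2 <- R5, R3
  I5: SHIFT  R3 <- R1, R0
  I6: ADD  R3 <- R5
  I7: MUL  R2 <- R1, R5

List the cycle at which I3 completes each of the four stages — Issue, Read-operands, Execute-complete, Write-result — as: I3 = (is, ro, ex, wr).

I3 = (10, 11, 17, 18)

1) issue 1, read 2, done 8, write 9
2) issue 2, read 3, done 4, write 5
3) issue 10, read 11, done 17, write 18  <struct: MUL busy until I1 writes@9>
4) issue 11, read 12, done 14, write 15
5) issue 12, read 19, done 20, write 21  <RAW R0: wait I3 write@18>
6) issue 22, read 23, done 25, write 26  <WAW R3: wait I5 write@21>
7) issue 23, read 24, done 30, write 31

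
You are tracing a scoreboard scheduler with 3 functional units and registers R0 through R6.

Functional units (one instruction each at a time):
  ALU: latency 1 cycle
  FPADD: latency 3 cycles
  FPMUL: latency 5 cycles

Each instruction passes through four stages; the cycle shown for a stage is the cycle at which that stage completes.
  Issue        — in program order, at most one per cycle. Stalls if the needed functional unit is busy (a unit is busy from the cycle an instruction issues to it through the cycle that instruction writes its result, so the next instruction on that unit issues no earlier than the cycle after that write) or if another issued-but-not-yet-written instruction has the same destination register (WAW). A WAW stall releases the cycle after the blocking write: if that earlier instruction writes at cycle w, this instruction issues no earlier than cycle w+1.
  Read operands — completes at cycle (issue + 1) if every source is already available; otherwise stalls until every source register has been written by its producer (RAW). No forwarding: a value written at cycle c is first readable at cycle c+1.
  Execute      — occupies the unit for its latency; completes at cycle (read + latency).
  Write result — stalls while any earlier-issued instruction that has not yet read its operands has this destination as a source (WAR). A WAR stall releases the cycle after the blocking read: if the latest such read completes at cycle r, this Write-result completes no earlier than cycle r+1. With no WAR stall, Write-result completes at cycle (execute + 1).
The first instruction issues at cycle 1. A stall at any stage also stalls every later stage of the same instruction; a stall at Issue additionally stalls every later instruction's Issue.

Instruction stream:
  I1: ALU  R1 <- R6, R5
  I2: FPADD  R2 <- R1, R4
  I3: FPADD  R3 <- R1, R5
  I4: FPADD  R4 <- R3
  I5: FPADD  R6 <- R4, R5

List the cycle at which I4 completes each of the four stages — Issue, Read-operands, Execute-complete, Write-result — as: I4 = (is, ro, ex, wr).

I4 = (16, 17, 20, 21)

t=1  issue I1 (ALU)
t=2  I1 read-ops · issue I2 (FPADD)
t=3  I1 finished on ALU
t=4  I1→R1
t=5  I2 read-ops
t=8  I2 finished on FPADD
t=9  I2→R2
t=10  issue I3 (FPADD)
t=11  I3 read-ops
t=14  I3 finished on FPADD
t=15  I3→R3
t=16  issue I4 (FPADD)
t=17  I4 read-ops
t=20  I4 finished on FPADD
t=21  I4→R4
t=22  issue I5 (FPADD)
t=23  I5 read-ops
t=26  I5 finished on FPADD
t=27  I5→R6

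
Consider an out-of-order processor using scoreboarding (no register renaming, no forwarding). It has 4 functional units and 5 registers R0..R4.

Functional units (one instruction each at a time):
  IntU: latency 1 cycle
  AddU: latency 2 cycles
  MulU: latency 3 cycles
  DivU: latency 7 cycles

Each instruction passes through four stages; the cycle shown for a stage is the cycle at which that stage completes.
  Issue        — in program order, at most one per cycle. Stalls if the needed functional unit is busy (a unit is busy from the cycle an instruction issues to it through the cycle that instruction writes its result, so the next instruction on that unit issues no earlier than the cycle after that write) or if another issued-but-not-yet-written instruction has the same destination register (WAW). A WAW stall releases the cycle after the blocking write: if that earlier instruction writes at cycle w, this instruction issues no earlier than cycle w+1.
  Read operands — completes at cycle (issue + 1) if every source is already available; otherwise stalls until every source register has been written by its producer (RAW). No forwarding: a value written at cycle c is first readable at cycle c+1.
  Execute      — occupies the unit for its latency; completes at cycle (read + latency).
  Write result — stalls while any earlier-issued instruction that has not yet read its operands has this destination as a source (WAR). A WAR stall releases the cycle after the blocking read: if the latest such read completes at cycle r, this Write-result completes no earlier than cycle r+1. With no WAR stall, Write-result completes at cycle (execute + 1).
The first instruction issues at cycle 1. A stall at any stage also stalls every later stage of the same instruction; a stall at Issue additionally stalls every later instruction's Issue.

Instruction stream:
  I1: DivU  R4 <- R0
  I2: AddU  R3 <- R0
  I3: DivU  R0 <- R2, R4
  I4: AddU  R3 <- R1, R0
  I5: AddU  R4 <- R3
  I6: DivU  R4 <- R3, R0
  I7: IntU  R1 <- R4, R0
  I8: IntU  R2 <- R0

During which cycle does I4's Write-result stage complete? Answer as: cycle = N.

cycle = 24

I1: IS=1 RO=2 EX=9 WR=10
I2: IS=2 RO=3 EX=5 WR=6
I3: IS=11 RO=12 EX=19 WR=20  [struct: DivU busy until I1 writes@10]
I4: IS=12 RO=21 EX=23 WR=24  [RAW R0: wait I3 write@20]
I5: IS=25 RO=26 EX=28 WR=29  [struct: AddU busy until I4 writes@24]
I6: IS=30 RO=31 EX=38 WR=39  [WAW R4: wait I5 write@29]
I7: IS=31 RO=40 EX=41 WR=42  [RAW R4: wait I6 write@39]
I8: IS=43 RO=44 EX=45 WR=46  [struct: IntU busy until I7 writes@42]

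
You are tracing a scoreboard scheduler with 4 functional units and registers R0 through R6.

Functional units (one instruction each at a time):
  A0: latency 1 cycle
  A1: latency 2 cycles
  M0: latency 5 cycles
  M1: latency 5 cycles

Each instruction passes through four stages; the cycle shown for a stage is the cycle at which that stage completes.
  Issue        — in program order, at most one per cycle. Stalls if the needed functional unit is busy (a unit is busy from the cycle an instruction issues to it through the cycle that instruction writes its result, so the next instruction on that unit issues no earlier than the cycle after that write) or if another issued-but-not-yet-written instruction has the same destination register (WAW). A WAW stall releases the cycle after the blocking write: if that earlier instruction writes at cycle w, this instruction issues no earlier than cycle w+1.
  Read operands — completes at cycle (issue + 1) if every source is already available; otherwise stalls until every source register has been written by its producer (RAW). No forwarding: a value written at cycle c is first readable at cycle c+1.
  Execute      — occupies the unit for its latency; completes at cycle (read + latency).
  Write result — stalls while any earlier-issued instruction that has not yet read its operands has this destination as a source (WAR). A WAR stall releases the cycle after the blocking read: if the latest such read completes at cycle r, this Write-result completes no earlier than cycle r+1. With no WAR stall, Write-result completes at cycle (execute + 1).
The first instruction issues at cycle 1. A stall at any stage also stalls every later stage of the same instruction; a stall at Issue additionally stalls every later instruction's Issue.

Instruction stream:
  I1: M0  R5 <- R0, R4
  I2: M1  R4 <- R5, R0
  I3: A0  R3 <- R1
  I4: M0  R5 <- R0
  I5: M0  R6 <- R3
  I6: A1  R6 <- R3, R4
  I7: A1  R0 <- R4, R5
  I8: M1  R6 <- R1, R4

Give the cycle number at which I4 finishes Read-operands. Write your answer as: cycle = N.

cycle = 10

cycle 1: I1→M0
cycle 2: I1 RO; I2→M1
cycle 3: I3→A0
cycle 4: I3 RO
cycle 5: I3 EX
cycle 6: I3 WR R3
cycle 7: I1 EX
cycle 8: I1 WR R5
cycle 9: I2 RO; I4→M0
cycle 10: I4 RO
cycle 14: I2 EX
cycle 15: I2 WR R4; I4 EX
cycle 16: I4 WR R5
cycle 17: I5→M0
cycle 18: I5 RO
cycle 23: I5 EX
cycle 24: I5 WR R6
cycle 25: I6→A1
cycle 26: I6 RO
cycle 28: I6 EX
cycle 29: I6 WR R6
cycle 30: I7→A1
cycle 31: I7 RO; I8→M1
cycle 32: I8 RO
cycle 33: I7 EX
cycle 34: I7 WR R0
cycle 37: I8 EX
cycle 38: I8 WR R6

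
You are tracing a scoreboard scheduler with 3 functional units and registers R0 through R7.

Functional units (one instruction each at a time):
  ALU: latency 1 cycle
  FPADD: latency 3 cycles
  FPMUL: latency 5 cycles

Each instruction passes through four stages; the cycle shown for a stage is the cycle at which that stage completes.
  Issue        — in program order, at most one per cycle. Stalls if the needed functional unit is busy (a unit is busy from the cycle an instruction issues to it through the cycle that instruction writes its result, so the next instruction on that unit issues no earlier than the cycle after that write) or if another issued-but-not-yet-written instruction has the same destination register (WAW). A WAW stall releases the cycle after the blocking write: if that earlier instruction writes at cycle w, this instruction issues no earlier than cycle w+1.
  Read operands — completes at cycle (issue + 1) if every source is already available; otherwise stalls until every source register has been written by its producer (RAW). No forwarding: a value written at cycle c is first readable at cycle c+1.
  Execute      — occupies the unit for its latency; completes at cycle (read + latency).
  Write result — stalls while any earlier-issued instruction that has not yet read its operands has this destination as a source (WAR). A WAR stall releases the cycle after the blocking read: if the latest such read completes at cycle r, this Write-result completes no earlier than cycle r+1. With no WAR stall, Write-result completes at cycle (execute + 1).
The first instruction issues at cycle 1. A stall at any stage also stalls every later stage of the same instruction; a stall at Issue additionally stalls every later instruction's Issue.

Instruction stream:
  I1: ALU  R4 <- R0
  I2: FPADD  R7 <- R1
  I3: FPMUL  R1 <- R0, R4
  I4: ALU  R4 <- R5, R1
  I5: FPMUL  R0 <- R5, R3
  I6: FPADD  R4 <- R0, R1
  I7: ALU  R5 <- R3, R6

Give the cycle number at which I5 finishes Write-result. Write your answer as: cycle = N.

cycle = 19

c1: I1 issues→ALU
c2: I1 reads | I2 issues→FPADD
c3: I1 exec-done | I2 reads | I3 issues→FPMUL
c4: I1 writes R4
c5: I3 reads | I4 issues→ALU
c6: I2 exec-done
c7: I2 writes R7
c10: I3 exec-done
c11: I3 writes R1
c12: I4 reads | I5 issues→FPMUL
c13: I4 exec-done | I5 reads
c14: I4 writes R4
c15: I6 issues→FPADD
c16: I7 issues→ALU
c17: I7 reads
c18: I5 exec-done | I7 exec-done
c19: I5 writes R0 | I7 writes R5
c20: I6 reads
c23: I6 exec-done
c24: I6 writes R4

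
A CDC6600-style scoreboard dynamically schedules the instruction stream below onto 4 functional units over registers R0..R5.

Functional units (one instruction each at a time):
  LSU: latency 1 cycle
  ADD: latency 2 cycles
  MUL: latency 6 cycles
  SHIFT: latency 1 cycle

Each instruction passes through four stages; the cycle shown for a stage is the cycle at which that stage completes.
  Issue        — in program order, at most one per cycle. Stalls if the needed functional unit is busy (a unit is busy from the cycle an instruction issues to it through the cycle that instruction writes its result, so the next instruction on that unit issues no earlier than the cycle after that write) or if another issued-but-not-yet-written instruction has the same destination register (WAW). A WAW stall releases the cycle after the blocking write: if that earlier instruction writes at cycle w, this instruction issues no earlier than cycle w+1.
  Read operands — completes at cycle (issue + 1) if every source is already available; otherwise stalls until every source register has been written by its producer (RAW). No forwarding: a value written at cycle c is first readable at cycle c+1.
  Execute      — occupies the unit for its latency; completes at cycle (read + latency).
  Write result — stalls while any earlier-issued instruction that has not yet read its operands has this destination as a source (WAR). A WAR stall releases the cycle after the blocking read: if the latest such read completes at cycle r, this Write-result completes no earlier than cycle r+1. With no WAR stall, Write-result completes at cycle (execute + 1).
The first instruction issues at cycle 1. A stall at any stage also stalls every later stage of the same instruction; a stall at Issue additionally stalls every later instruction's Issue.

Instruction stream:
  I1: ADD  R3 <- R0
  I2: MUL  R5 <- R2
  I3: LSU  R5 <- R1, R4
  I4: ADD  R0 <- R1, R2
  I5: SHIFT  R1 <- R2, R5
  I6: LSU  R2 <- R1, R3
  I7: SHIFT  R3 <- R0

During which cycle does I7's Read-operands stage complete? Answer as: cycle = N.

t=1  I1→ADD
t=2  I1 RO, I2→MUL
t=3  I2 RO
t=4  I1 EX
t=5  I1 WR R3
t=9  I2 EX
t=10  I2 WR R5
t=11  I3→LSU
t=12  I3 RO, I4→ADD
t=13  I3 EX, I4 RO, I5→SHIFT
t=14  I3 WR R5
t=15  I4 EX, I5 RO, I6→LSU
t=16  I4 WR R0, I5 EX
t=17  I5 WR R1
t=18  I6 RO, I7→SHIFT
t=19  I6 EX, I7 RO
t=20  I6 WR R2, I7 EX
t=21  I7 WR R3

cycle = 19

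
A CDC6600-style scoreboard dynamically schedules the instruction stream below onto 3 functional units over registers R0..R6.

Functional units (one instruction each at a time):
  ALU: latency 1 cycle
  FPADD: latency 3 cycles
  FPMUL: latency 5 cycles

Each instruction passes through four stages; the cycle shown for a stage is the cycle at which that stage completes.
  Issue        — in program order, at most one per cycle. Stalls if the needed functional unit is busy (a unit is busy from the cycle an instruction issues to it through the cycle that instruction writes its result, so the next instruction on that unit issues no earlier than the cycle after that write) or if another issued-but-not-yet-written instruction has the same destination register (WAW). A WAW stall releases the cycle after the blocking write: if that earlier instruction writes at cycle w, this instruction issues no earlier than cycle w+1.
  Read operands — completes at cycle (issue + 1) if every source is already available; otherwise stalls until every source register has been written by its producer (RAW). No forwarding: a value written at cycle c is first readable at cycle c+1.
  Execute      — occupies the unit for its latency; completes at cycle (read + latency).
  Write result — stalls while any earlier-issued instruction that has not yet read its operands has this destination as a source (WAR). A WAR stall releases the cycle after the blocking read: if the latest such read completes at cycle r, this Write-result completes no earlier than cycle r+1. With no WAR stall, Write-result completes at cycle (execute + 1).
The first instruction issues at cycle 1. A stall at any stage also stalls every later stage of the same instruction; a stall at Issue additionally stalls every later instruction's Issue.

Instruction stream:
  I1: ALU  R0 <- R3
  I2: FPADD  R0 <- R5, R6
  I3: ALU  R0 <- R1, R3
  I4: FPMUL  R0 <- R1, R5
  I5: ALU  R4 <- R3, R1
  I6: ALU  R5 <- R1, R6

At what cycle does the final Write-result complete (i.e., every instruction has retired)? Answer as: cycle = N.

1) issue 1, read 2, done 3, write 4
2) issue 5, read 6, done 9, write 10  <WAW R0: wait I1 write@4>
3) issue 11, read 12, done 13, write 14  <WAW R0: wait I2 write@10>
4) issue 15, read 16, done 21, write 22  <WAW R0: wait I3 write@14>
5) issue 16, read 17, done 18, write 19
6) issue 20, read 21, done 22, write 23  <struct: ALU busy until I5 writes@19>

cycle = 23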